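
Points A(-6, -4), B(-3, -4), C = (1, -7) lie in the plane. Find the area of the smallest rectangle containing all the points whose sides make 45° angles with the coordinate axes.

In coordinates u = x + y, v = x − y the rectangle is axis-aligned; the map (x,y)→(u,v) scales areas by 2.
u-values: -10, -7, -6; range = -6 − (-10) = 4.
v-values: -2, 1, 8; range = 8 − (-2) = 10.
Area = (4 × 10) / 2 = 20.

20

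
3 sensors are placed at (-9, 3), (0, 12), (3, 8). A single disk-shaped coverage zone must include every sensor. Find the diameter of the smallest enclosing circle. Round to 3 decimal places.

13.132

Call the three points A, B, C in the order given.
Side lengths²: AB² = 162, AC² = 169, BC² = 25.
Since AC² = 169 < 162 + 25 = 187, the triangle is acute, so the smallest enclosing circle is the circumcircle.
Circumcentre = (-47/14, 89/14), r² = 4225/98.
Diameter = 2r = 2√(4225/98) ≈ 13.132.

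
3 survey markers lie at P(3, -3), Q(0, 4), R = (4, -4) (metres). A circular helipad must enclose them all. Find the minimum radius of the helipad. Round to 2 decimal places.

4.47

Side lengths²: PQ² = 58, PR² = 2, QR² = 80.
Since QR² = 80 ≥ 58 + 2 = 60, the angle opposite QR is not acute, so the smallest enclosing circle has QR as diameter.
Centre = midpoint of QR = (2, 0), r² = 80/4 = 20.
r = √20 ≈ 4.47.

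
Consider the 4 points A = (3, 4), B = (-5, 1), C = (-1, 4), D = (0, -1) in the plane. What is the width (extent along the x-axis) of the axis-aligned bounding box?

8

max x = 3, min x = -5, so width = 8.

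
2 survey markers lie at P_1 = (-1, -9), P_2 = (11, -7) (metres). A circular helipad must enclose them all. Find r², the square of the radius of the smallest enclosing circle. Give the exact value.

37

The smallest circle enclosing two points has them as diameter endpoints.
Centre = midpoint = (5, -8); r² = |P_1P_2|²/4 = 148/4 = 37.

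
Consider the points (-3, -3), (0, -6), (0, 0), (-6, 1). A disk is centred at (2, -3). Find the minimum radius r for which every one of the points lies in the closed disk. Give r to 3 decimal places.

8.944

The required radius is the distance from (2, -3) to the farthest point.
Squared distances: 25, 13, 13, 80.
Maximum is 80, attained at (-6, 1).
r = √80 ≈ 8.944.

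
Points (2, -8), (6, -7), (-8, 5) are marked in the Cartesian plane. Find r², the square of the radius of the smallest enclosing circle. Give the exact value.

Call the three points A, B, C in the order given.
Side lengths²: AB² = 17, AC² = 269, BC² = 340.
Since BC² = 340 ≥ 269 + 17 = 286, the angle opposite BC is not acute, so the smallest enclosing circle has BC as diameter.
Centre = midpoint of BC = (-1, -1), r² = 340/4 = 85.

85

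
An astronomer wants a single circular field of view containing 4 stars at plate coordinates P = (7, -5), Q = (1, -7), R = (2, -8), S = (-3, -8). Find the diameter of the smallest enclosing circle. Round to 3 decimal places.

10.440

By Welzl's lemma the MEC is supported by two points (diametrically opposite) or three points (on a circumcircle).
The farthest pair is P–S with squared distance 109. The circle on this segment as diameter has centre (2, -6.5) and r² = 109/4 = 27.25.
Check Q: distance² to centre = 1.25 ≤ 27.25, so it lies inside.
All remaining points lie in this disk, and no smaller disk contains both endpoints, so this is the minimum enclosing circle.
Diameter = 2r = 2√(27.25) ≈ 10.440.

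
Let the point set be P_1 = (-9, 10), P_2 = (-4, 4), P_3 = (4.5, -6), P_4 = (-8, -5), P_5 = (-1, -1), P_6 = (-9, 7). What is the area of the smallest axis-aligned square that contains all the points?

The bounding box has width 13.5 and height 16.
An axis-aligned square enclosing the set must have side ≥ max(width, height).
So the minimum side is max(13.5, 16) = 16.
Area = 16² = 256.

256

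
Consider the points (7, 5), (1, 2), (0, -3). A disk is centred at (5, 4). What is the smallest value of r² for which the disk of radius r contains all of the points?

74

The required radius is the distance from (5, 4) to the farthest point.
Squared distances: 5, 20, 74.
Maximum is 74, attained at (0, -3).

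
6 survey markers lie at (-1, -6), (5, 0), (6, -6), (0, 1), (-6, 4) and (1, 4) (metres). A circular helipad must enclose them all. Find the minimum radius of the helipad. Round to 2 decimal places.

The farthest pair is (6, -6)–(-6, 4) with squared distance 244. The circle on this segment as diameter has centre (0, -1) and r² = 244/4 = 61.
Check (-1, -6): distance² to centre = 26 ≤ 61, so it lies inside.
All remaining points lie in this disk, and no smaller disk contains both endpoints, so this is the minimum enclosing circle.
r = √61 ≈ 7.81.

7.81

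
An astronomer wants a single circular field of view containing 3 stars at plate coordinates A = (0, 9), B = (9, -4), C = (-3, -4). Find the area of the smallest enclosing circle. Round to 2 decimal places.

206.81

Side lengths²: AB² = 250, AC² = 178, BC² = 144.
Since AB² = 250 < 178 + 144 = 322, the triangle is acute, so the smallest enclosing circle is the circumcircle.
Circumcentre = (3, 19/13), r² = 11125/169.
Area = π·r² = π·11125/169 ≈ 206.81.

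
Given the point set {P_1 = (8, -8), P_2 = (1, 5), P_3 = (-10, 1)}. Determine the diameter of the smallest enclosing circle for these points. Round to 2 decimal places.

Side lengths²: P_1P_2² = 218, P_1P_3² = 405, P_2P_3² = 137.
Since P_1P_3² = 405 ≥ 218 + 137 = 355, the angle opposite P_1P_3 is not acute, so the smallest enclosing circle has P_1P_3 as diameter.
Centre = midpoint of P_1P_3 = (-1, -3.5), r² = 405/4 = 101.25.
Diameter = 2r = 2√(101.25) ≈ 20.12.

20.12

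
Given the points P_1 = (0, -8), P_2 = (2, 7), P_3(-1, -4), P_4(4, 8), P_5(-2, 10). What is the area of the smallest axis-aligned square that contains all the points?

The bounding box has width 6 and height 18.
An axis-aligned square enclosing the set must have side ≥ max(width, height).
So the minimum side is max(6, 18) = 18.
Area = 18² = 324.

324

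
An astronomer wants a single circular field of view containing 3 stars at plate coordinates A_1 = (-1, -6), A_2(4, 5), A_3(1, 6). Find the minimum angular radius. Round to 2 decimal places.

Side lengths²: A_1A_2² = 146, A_1A_3² = 148, A_2A_3² = 10.
Since A_1A_3² = 148 < 146 + 10 = 156, the triangle is acute, so the smallest enclosing circle is the circumcircle.
Circumcentre = (12/19, -2/19), r² = 13505/361.
r = √(13505/361) ≈ 6.12.

6.12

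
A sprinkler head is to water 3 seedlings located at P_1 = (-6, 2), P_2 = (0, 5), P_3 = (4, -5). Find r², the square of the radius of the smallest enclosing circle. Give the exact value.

Side lengths²: P_1P_2² = 45, P_1P_3² = 149, P_2P_3² = 116.
Since P_1P_3² = 149 < 116 + 45 = 161, the triangle is acute, so the smallest enclosing circle is the circumcircle.
Circumcentre = (-17/24, -13/12), r² = 21605/576.

21605/576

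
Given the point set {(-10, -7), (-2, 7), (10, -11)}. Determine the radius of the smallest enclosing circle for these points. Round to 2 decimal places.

11.40

Call the three points A, B, C in the order given.
Side lengths²: AB² = 260, AC² = 416, BC² = 468.
Since BC² = 468 < 416 + 260 = 676, the triangle is acute, so the smallest enclosing circle is the circumcircle.
Circumcentre = (1, -4), r² = 130.
r = √130 ≈ 11.40.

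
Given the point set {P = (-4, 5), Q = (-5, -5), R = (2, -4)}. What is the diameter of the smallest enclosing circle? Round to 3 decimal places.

11.140

Side lengths²: PQ² = 101, PR² = 117, QR² = 50.
Since PR² = 117 < 101 + 50 = 151, the triangle is acute, so the smallest enclosing circle is the circumcircle.
Circumcentre = (-97/46, -11/46), r² = 32825/1058.
Diameter = 2r = 2√(32825/1058) ≈ 11.140.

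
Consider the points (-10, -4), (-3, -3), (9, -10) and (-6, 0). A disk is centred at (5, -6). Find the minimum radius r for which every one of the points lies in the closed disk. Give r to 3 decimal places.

15.133

The required radius is the distance from (5, -6) to the farthest point.
Squared distances: 229, 73, 32, 157.
Maximum is 229, attained at (-10, -4).
r = √229 ≈ 15.133.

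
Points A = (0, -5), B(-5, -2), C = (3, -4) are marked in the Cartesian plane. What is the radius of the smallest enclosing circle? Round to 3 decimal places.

Side lengths²: AB² = 34, AC² = 10, BC² = 68.
Since BC² = 68 ≥ 34 + 10 = 44, the angle opposite BC is not acute, so the smallest enclosing circle has BC as diameter.
Centre = midpoint of BC = (-1, -3), r² = 68/4 = 17.
r = √17 ≈ 4.123.

4.123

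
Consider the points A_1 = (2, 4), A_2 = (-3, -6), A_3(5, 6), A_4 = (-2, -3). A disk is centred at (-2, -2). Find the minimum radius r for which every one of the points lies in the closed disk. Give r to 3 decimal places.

10.630

The required radius is the distance from (-2, -2) to the farthest point.
Squared distances: 52, 17, 113, 1.
Maximum is 113, attained at A_3.
r = √113 ≈ 10.630.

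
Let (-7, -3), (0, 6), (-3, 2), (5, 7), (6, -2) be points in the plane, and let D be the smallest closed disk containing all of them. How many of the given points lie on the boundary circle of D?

A smallest enclosing disk is always determined by at most three of the input points on its boundary.
The minimum enclosing circle is determined by three boundary points: (-7, -3), (5, 7), (6, -2).
Their circumcentre is (-49/59, 106/59) with r² = 212585/3481.
The farthest remaining point (0, 6) is at distance² 63905/3481 ≤ 212585/3481.
The points at distance exactly r from the centre are (-7, -3), (5, 7), (6, -2) — 3 points.

3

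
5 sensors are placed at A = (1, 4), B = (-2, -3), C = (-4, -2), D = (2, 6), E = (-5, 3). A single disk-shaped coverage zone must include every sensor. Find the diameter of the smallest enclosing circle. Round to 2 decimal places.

10.01

By Welzl's lemma the MEC is supported by two points (diametrically opposite) or three points (on a circumcircle).
The minimum enclosing circle is determined by three boundary points: B, C, D.
Their circumcentre is (-9/11, 41/22) with r² = 12125/484.
The farthest remaining point E is at distance² 9089/484 ≤ 12125/484.
Diameter = 2r = 2√(12125/484) ≈ 10.01.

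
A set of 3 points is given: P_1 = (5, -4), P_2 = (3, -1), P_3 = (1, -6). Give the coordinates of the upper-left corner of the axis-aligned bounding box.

(1, -1)

x-range [1, 5], y-range [-6, -1].
The upper-left corner is (1, -1).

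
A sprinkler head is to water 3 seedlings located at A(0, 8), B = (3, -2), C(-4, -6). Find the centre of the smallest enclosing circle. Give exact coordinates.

Side lengths²: AB² = 109, AC² = 212, BC² = 65.
Since AC² = 212 ≥ 109 + 65 = 174, the angle opposite AC is not acute, so the smallest enclosing circle has AC as diameter.
Centre = midpoint of AC = (-2, 1), r² = 212/4 = 53.
Centre = (-2, 1).

(-2, 1)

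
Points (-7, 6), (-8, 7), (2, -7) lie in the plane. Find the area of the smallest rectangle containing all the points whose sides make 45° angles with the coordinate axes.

48

In coordinates u = x + y, v = x − y the rectangle is axis-aligned; the map (x,y)→(u,v) scales areas by 2.
u-values: -1, -1, -5; range = -1 − (-5) = 4.
v-values: -13, -15, 9; range = 9 − (-15) = 24.
Area = (4 × 24) / 2 = 48.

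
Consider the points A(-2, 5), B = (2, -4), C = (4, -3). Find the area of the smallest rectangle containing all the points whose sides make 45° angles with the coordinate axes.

In coordinates u = x + y, v = x − y the rectangle is axis-aligned; the map (x,y)→(u,v) scales areas by 2.
u-values: 3, -2, 1; range = 3 − (-2) = 5.
v-values: -7, 6, 7; range = 7 − (-7) = 14.
Area = (5 × 14) / 2 = 35.

35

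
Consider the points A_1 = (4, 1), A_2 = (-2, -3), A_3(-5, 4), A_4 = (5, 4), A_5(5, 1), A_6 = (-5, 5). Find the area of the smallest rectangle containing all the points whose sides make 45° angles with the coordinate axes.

In coordinates u = x + y, v = x − y the rectangle is axis-aligned; the map (x,y)→(u,v) scales areas by 2.
u-values: 5, -5, -1, 9, 6, 0; range = 9 − (-5) = 14.
v-values: 3, 1, -9, 1, 4, -10; range = 4 − (-10) = 14.
Area = (14 × 14) / 2 = 98.

98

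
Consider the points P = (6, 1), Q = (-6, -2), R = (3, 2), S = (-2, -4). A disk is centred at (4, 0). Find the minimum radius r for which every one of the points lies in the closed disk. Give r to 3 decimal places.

10.198

The required radius is the distance from (4, 0) to the farthest point.
Squared distances: 5, 104, 5, 52.
Maximum is 104, attained at Q.
r = √104 ≈ 10.198.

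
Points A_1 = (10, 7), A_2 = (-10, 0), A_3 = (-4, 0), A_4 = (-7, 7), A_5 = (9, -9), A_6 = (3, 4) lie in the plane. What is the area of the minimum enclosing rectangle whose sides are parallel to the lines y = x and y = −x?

432

In coordinates u = x + y, v = x − y the rectangle is axis-aligned; the map (x,y)→(u,v) scales areas by 2.
u-values: 17, -10, -4, 0, 0, 7; range = 17 − (-10) = 27.
v-values: 3, -10, -4, -14, 18, -1; range = 18 − (-14) = 32.
Area = (27 × 32) / 2 = 432.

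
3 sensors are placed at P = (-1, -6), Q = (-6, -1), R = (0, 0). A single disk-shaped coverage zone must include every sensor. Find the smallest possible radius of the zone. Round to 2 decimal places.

Side lengths²: PQ² = 50, PR² = 37, QR² = 37.
Since PQ² = 50 < 37 + 37 = 74, the triangle is acute, so the smallest enclosing circle is the circumcircle.
Circumcentre = (-37/14, -37/14), r² = 1369/98.
r = √(1369/98) ≈ 3.74.

3.74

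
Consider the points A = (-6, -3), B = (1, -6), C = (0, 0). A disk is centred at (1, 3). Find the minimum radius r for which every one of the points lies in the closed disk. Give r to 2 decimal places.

9.22

The required radius is the distance from (1, 3) to the farthest point.
Squared distances: 85, 81, 10.
Maximum is 85, attained at A.
r = √85 ≈ 9.22.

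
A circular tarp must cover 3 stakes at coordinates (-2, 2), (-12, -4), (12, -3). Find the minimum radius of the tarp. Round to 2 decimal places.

12.01

Call the three points A, B, C in the order given.
Side lengths²: AB² = 136, AC² = 221, BC² = 577.
Since BC² = 577 ≥ 221 + 136 = 357, the angle opposite BC is not acute, so the smallest enclosing circle has BC as diameter.
Centre = midpoint of BC = (0, -3.5), r² = 577/4 = 144.25.
r = √(144.25) ≈ 12.01.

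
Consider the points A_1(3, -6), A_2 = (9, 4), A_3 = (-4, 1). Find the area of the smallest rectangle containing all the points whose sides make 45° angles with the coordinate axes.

In coordinates u = x + y, v = x − y the rectangle is axis-aligned; the map (x,y)→(u,v) scales areas by 2.
u-values: -3, 13, -3; range = 13 − (-3) = 16.
v-values: 9, 5, -5; range = 9 − (-5) = 14.
Area = (16 × 14) / 2 = 112.

112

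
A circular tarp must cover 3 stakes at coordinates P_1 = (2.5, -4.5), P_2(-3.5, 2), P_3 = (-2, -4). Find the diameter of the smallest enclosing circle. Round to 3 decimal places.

Side lengths²: P_1P_2² = 78.25, P_1P_3² = 20.5, P_2P_3² = 38.25.
Since P_1P_2² = 78.25 ≥ 38.25 + 20.5 = 58.75, the angle opposite P_1P_2 is not acute, so the smallest enclosing circle has P_1P_2 as diameter.
Centre = midpoint of P_1P_2 = (-0.5, -1.25), r² = 78.25/4 = 19.5625.
Diameter = 2r = 2√(19.5625) ≈ 8.846.

8.846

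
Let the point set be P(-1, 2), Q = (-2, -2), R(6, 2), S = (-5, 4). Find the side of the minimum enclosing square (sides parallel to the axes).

The bounding box has width 11 and height 6.
An axis-aligned square enclosing the set must have side ≥ max(width, height).
So the minimum side is max(11, 6) = 11.

11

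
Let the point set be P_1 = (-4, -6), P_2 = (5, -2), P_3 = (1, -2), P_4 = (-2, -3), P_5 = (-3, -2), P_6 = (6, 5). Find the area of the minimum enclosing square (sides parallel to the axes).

121

The bounding box has width 10 and height 11.
An axis-aligned square enclosing the set must have side ≥ max(width, height).
So the minimum side is max(10, 11) = 11.
Area = 11² = 121.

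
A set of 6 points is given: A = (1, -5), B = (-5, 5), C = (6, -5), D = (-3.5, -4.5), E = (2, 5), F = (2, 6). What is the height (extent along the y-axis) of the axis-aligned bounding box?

max y = 6, min y = -5, so height = 11.

11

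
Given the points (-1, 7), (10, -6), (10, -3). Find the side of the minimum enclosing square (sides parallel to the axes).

13

The bounding box has width 11 and height 13.
An axis-aligned square enclosing the set must have side ≥ max(width, height).
So the minimum side is max(11, 13) = 13.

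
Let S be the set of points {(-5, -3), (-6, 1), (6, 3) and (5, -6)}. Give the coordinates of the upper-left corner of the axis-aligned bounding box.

x-range [-6, 6], y-range [-6, 3].
The upper-left corner is (-6, 3).

(-6, 3)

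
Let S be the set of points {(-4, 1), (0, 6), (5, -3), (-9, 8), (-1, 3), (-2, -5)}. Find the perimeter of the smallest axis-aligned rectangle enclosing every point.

Width = max x − min x = 5 − (-9) = 14.
Height = max y − min y = 8 − (-5) = 13.
Perimeter = 2(14 + 13) = 54.

54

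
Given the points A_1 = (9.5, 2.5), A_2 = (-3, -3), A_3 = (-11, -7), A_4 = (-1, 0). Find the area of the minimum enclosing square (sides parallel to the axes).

420.25

The bounding box has width 20.5 and height 9.5.
An axis-aligned square enclosing the set must have side ≥ max(width, height).
So the minimum side is max(20.5, 9.5) = 20.5.
Area = 20.5² = 420.25.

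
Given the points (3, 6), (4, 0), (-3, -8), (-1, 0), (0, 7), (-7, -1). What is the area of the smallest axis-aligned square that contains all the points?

225

The bounding box has width 11 and height 15.
An axis-aligned square enclosing the set must have side ≥ max(width, height).
So the minimum side is max(11, 15) = 15.
Area = 15² = 225.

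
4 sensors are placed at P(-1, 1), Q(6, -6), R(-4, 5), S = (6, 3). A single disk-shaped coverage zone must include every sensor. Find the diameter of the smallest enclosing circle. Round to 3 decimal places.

The farthest pair is Q–R with squared distance 221. The circle on this segment as diameter has centre (1, -0.5) and r² = 221/4 = 55.25.
Check P: distance² to centre = 6.25 ≤ 55.25, so it lies inside.
All remaining points lie in this disk, and no smaller disk contains both endpoints, so this is the minimum enclosing circle.
Diameter = 2r = 2√(55.25) ≈ 14.866.

14.866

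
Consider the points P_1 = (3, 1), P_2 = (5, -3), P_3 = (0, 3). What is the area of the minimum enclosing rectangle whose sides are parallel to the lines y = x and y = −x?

In coordinates u = x + y, v = x − y the rectangle is axis-aligned; the map (x,y)→(u,v) scales areas by 2.
u-values: 4, 2, 3; range = 4 − 2 = 2.
v-values: 2, 8, -3; range = 8 − (-3) = 11.
Area = (2 × 11) / 2 = 11.

11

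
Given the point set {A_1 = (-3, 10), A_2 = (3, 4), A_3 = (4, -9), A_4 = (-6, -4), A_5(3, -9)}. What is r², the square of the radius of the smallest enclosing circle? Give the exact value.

102.5

The farthest pair is A_1–A_3 with squared distance 410. The circle on this segment as diameter has centre (0.5, 0.5) and r² = 410/4 = 102.5.
Check A_2: distance² to centre = 18.5 ≤ 102.5, so it lies inside.
All remaining points lie in this disk, and no smaller disk contains both endpoints, so this is the minimum enclosing circle.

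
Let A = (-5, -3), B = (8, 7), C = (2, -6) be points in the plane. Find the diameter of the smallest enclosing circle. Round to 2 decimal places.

Side lengths²: AB² = 269, AC² = 58, BC² = 205.
Since AB² = 269 ≥ 205 + 58 = 263, the angle opposite AB is not acute, so the smallest enclosing circle has AB as diameter.
Centre = midpoint of AB = (1.5, 2), r² = 269/4 = 67.25.
Diameter = 2r = 2√(67.25) ≈ 16.40.

16.40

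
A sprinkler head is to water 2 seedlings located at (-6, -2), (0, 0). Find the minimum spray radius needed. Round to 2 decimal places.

The smallest circle enclosing two points has them as diameter endpoints.
Centre = midpoint = (-3, -1); r² = |(-6, -2)−(0, 0)|²/4 = 40/4 = 10.
r = √10 ≈ 3.16.

3.16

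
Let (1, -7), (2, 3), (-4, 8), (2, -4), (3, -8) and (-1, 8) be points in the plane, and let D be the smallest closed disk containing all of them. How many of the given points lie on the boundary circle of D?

2

By Welzl's lemma the MEC is supported by two points (diametrically opposite) or three points (on a circumcircle).
The farthest pair is (-4, 8)–(3, -8) with squared distance 305. The circle on this segment as diameter has centre (-0.5, 0) and r² = 305/4 = 76.25.
Check (1, -7): distance² to centre = 51.25 ≤ 76.25, so it lies inside.
All remaining points lie in this disk, and no smaller disk contains both endpoints, so this is the minimum enclosing circle.
The points at distance exactly r from the centre are (-4, 8), (3, -8) — 2 points.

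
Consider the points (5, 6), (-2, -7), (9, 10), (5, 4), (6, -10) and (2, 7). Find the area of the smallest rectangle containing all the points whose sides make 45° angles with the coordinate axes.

294

In coordinates u = x + y, v = x − y the rectangle is axis-aligned; the map (x,y)→(u,v) scales areas by 2.
u-values: 11, -9, 19, 9, -4, 9; range = 19 − (-9) = 28.
v-values: -1, 5, -1, 1, 16, -5; range = 16 − (-5) = 21.
Area = (28 × 21) / 2 = 294.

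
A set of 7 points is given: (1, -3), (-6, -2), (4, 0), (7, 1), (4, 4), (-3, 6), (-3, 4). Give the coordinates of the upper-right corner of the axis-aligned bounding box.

x-range [-6, 7], y-range [-3, 6].
The upper-right corner is (7, 6).

(7, 6)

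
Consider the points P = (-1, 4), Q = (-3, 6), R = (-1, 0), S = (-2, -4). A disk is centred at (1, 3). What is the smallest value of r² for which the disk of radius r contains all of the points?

The required radius is the distance from (1, 3) to the farthest point.
Squared distances: 5, 25, 13, 58.
Maximum is 58, attained at S.

58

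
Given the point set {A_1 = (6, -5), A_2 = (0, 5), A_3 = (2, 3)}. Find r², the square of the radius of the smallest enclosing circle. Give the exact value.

Side lengths²: A_1A_2² = 136, A_1A_3² = 80, A_2A_3² = 8.
Since A_1A_2² = 136 ≥ 80 + 8 = 88, the angle opposite A_1A_2 is not acute, so the smallest enclosing circle has A_1A_2 as diameter.
Centre = midpoint of A_1A_2 = (3, 0), r² = 136/4 = 34.

34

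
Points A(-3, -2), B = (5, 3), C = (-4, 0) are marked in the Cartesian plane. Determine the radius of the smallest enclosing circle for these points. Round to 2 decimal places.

Side lengths²: AB² = 89, AC² = 5, BC² = 90.
Since BC² = 90 < 89 + 5 = 94, the triangle is acute, so the smallest enclosing circle is the circumcircle.
Circumcentre = (9/14, 15/14), r² = 2225/98.
r = √(2225/98) ≈ 4.76.

4.76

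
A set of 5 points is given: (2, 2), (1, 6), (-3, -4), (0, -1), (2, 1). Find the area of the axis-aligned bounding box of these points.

50

x ranges over [-3, 2], width 5.
y ranges over [-4, 6], height 10.
Area = 5 × 10 = 50.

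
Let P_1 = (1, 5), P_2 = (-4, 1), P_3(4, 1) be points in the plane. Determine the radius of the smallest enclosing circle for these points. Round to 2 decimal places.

4.00

Side lengths²: P_1P_2² = 41, P_1P_3² = 25, P_2P_3² = 64.
Since P_2P_3² = 64 < 41 + 25 = 66, the triangle is acute, so the smallest enclosing circle is the circumcircle.
Circumcentre = (0, 1.125), r² = 16.015625.
r = √(16.015625) ≈ 4.00.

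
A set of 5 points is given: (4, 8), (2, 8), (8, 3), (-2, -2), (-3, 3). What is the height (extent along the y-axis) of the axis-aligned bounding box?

max y = 8, min y = -2, so height = 10.

10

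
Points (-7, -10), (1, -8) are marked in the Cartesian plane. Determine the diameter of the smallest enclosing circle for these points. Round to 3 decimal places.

8.246

The smallest circle enclosing two points has them as diameter endpoints.
Centre = midpoint = (-3, -9); r² = |(-7, -10)−(1, -8)|²/4 = 68/4 = 17.
Diameter = 2r = 2√17 ≈ 8.246.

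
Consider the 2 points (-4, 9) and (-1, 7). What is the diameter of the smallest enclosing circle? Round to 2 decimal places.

3.61

The smallest circle enclosing two points has them as diameter endpoints.
Centre = midpoint = (-2.5, 8); r² = |(-4, 9)−(-1, 7)|²/4 = 13/4 = 3.25.
Diameter = 2r = 2√(3.25) ≈ 3.61.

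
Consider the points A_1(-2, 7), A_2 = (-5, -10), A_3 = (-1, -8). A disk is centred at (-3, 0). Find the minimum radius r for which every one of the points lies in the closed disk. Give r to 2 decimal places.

The required radius is the distance from (-3, 0) to the farthest point.
Squared distances: 50, 104, 68.
Maximum is 104, attained at A_2.
r = √104 ≈ 10.20.

10.20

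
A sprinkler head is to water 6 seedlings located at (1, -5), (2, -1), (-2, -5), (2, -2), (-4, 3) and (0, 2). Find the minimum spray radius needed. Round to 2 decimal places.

The farthest pair is (1, -5)–(-4, 3) with squared distance 89. The circle on this segment as diameter has centre (-1.5, -1) and r² = 89/4 = 22.25.
Check (2, -1): distance² to centre = 12.25 ≤ 22.25, so it lies inside.
All remaining points lie in this disk, and no smaller disk contains both endpoints, so this is the minimum enclosing circle.
r = √(22.25) ≈ 4.72.

4.72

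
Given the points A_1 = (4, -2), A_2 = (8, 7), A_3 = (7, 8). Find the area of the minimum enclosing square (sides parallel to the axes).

The bounding box has width 4 and height 10.
An axis-aligned square enclosing the set must have side ≥ max(width, height).
So the minimum side is max(4, 10) = 10.
Area = 10² = 100.

100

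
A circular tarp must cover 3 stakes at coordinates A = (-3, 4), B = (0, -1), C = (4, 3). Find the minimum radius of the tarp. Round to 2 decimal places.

3.64

Side lengths²: AB² = 34, AC² = 50, BC² = 32.
Since AC² = 50 < 34 + 32 = 66, the triangle is acute, so the smallest enclosing circle is the circumcircle.
Circumcentre = (0.375, 2.625), r² = 13.28125.
r = √(13.28125) ≈ 3.64.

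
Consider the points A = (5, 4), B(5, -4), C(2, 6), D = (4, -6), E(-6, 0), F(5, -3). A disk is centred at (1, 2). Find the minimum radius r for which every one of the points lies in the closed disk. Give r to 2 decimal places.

8.54

The required radius is the distance from (1, 2) to the farthest point.
Squared distances: 20, 52, 17, 73, 53, 41.
Maximum is 73, attained at D.
r = √73 ≈ 8.54.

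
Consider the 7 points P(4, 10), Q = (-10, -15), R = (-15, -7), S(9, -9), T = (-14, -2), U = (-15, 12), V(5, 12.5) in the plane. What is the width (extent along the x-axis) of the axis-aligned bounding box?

24

max x = 9, min x = -15, so width = 24.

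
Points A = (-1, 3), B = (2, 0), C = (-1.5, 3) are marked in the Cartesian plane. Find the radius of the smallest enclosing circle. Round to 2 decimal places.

2.30

Side lengths²: AB² = 18, AC² = 0.25, BC² = 21.25.
Since BC² = 21.25 ≥ 18 + 0.25 = 18.25, the angle opposite BC is not acute, so the smallest enclosing circle has BC as diameter.
Centre = midpoint of BC = (0.25, 1.5), r² = 21.25/4 = 5.3125.
r = √(5.3125) ≈ 2.30.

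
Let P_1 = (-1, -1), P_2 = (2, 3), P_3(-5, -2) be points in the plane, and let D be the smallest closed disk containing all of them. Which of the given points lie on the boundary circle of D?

Side lengths²: P_1P_2² = 25, P_1P_3² = 17, P_2P_3² = 74.
Since P_2P_3² = 74 ≥ 25 + 17 = 42, the angle opposite P_2P_3 is not acute, so the smallest enclosing circle has P_2P_3 as diameter.
Centre = midpoint of P_2P_3 = (-1.5, 0.5), r² = 74/4 = 18.5.
The points at distance exactly r from the centre are P_2, P_3 — 2 points.

P_2, P_3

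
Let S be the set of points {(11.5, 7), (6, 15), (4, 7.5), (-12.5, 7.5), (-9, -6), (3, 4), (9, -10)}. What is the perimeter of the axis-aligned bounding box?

98

Width = max x − min x = 11.5 − (-12.5) = 24.
Height = max y − min y = 15 − (-10) = 25.
Perimeter = 2(24 + 25) = 98.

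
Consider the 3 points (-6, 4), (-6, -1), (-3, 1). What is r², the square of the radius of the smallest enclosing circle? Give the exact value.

Call the three points A, B, C in the order given.
Side lengths²: AB² = 25, AC² = 18, BC² = 13.
Since AB² = 25 < 18 + 13 = 31, the triangle is acute, so the smallest enclosing circle is the circumcircle.
Circumcentre = (-5.5, 1.5), r² = 6.5.

6.5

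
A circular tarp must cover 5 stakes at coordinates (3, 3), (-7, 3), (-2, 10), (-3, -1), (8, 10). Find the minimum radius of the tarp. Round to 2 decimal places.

8.28

By Welzl's lemma the MEC is supported by two points (diametrically opposite) or three points (on a circumcircle).
The farthest pair is (-7, 3)–(8, 10) with squared distance 274. The circle on this segment as diameter has centre (0.5, 6.5) and r² = 274/4 = 68.5.
Check (3, 3): distance² to centre = 18.5 ≤ 68.5, so it lies inside.
All remaining points lie in this disk, and no smaller disk contains both endpoints, so this is the minimum enclosing circle.
r = √(68.5) ≈ 8.28.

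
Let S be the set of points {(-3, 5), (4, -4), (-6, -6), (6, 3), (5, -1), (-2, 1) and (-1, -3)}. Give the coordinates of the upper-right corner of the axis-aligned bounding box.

(6, 5)

x-range [-6, 6], y-range [-6, 5].
The upper-right corner is (6, 5).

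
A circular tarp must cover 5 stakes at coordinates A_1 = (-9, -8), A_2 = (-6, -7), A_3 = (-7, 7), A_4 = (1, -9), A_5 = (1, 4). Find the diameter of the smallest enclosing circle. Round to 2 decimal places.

The minimum enclosing circle is determined by three boundary points: A_1, A_3, A_4.
Their circumcentre is (-62/19, -43/38) with r² = 115645/1444.
The farthest remaining point A_5 is at distance² 64269/1444 ≤ 115645/1444.
Diameter = 2r = 2√(115645/1444) ≈ 17.90.

17.90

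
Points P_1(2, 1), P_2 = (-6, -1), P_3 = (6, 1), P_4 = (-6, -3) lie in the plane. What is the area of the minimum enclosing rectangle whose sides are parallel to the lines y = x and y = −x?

80

In coordinates u = x + y, v = x − y the rectangle is axis-aligned; the map (x,y)→(u,v) scales areas by 2.
u-values: 3, -7, 7, -9; range = 7 − (-9) = 16.
v-values: 1, -5, 5, -3; range = 5 − (-5) = 10.
Area = (16 × 10) / 2 = 80.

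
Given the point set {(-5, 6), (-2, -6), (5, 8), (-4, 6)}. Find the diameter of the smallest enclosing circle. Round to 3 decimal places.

15.670

The minimum enclosing circle of a finite set is fixed by two of the points (as a diameter) or three (as a circumcircle).
The minimum enclosing circle is determined by three boundary points: (-5, 6), (-2, -6), (5, 8).
Their circumcentre is (7/6, 7/6) with r² = 1105/18.
The farthest remaining point (-4, 6) is at distance² 901/18 ≤ 1105/18.
Diameter = 2r = 2√(1105/18) ≈ 15.670.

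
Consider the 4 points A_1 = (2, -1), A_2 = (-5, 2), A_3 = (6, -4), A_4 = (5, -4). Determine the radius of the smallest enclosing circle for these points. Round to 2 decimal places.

The farthest pair is A_2–A_3 with squared distance 157. The circle on this segment as diameter has centre (0.5, -1) and r² = 157/4 = 39.25.
Check A_1: distance² to centre = 2.25 ≤ 39.25, so it lies inside.
All remaining points lie in this disk, and no smaller disk contains both endpoints, so this is the minimum enclosing circle.
r = √(39.25) ≈ 6.26.

6.26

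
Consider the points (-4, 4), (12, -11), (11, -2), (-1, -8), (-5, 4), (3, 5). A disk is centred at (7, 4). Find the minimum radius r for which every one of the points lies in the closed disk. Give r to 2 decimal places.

The required radius is the distance from (7, 4) to the farthest point.
Squared distances: 121, 250, 52, 208, 144, 17.
Maximum is 250, attained at (12, -11).
r = √250 ≈ 15.81.

15.81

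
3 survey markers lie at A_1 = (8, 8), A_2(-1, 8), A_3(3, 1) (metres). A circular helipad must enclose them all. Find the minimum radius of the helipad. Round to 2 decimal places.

Side lengths²: A_1A_2² = 81, A_1A_3² = 74, A_2A_3² = 65.
Since A_1A_2² = 81 < 74 + 65 = 139, the triangle is acute, so the smallest enclosing circle is the circumcircle.
Circumcentre = (3.5, 83/14), r² = 2405/98.
r = √(2405/98) ≈ 4.95.

4.95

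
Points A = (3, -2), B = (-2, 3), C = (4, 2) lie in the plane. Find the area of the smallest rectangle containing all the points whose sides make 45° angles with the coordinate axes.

25

In coordinates u = x + y, v = x − y the rectangle is axis-aligned; the map (x,y)→(u,v) scales areas by 2.
u-values: 1, 1, 6; range = 6 − 1 = 5.
v-values: 5, -5, 2; range = 5 − (-5) = 10.
Area = (5 × 10) / 2 = 25.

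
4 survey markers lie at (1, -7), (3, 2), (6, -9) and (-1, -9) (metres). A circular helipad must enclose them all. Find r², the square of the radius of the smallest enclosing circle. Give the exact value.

By Welzl's lemma the MEC is supported by two points (diametrically opposite) or three points (on a circumcircle).
The minimum enclosing circle is determined by three boundary points: (3, 2), (6, -9), (-1, -9).
Their circumcentre is (2.5, -89/22) with r² = 8905/242.
The farthest remaining point (1, -7) is at distance² 2657/242 ≤ 8905/242.

8905/242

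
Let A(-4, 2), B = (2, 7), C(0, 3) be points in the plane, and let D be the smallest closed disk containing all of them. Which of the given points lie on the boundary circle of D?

Side lengths²: AB² = 61, AC² = 17, BC² = 20.
Since AB² = 61 ≥ 20 + 17 = 37, the angle opposite AB is not acute, so the smallest enclosing circle has AB as diameter.
Centre = midpoint of AB = (-1, 4.5), r² = 61/4 = 15.25.
The points at distance exactly r from the centre are A, B — 2 points.

A, B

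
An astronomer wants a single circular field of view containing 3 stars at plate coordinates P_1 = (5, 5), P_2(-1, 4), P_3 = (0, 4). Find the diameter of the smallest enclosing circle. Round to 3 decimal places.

6.083

Side lengths²: P_1P_2² = 37, P_1P_3² = 26, P_2P_3² = 1.
Since P_1P_2² = 37 ≥ 26 + 1 = 27, the angle opposite P_1P_2 is not acute, so the smallest enclosing circle has P_1P_2 as diameter.
Centre = midpoint of P_1P_2 = (2, 4.5), r² = 37/4 = 9.25.
Diameter = 2r = 2√(9.25) ≈ 6.083.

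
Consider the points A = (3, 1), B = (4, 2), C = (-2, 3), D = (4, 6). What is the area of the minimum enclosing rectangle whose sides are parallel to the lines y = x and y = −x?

31.5

In coordinates u = x + y, v = x − y the rectangle is axis-aligned; the map (x,y)→(u,v) scales areas by 2.
u-values: 4, 6, 1, 10; range = 10 − 1 = 9.
v-values: 2, 2, -5, -2; range = 2 − (-5) = 7.
Area = (9 × 7) / 2 = 31.5.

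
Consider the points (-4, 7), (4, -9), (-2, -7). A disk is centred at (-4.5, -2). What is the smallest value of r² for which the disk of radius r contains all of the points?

The required radius is the distance from (-4.5, -2) to the farthest point.
Squared distances: 81.25, 121.25, 31.25.
Maximum is 121.25, attained at (4, -9).

121.25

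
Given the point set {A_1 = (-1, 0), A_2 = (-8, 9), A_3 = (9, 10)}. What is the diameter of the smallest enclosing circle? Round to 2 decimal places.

Side lengths²: A_1A_2² = 130, A_1A_3² = 200, A_2A_3² = 290.
Since A_2A_3² = 290 < 200 + 130 = 330, the triangle is acute, so the smallest enclosing circle is the circumcircle.
Circumcentre = (0.5625, 8.4375), r² = 73.6328125.
Diameter = 2r = 2√(73.6328125) ≈ 17.16.

17.16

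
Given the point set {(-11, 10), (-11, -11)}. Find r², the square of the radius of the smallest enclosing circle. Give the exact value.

110.25

The smallest circle enclosing two points has them as diameter endpoints.
Centre = midpoint = (-11, -0.5); r² = |(-11, 10)−(-11, -11)|²/4 = 441/4 = 110.25.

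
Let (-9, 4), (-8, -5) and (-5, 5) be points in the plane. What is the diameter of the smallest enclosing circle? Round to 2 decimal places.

Call the three points A, B, C in the order given.
Side lengths²: AB² = 82, AC² = 17, BC² = 109.
Since BC² = 109 ≥ 82 + 17 = 99, the angle opposite BC is not acute, so the smallest enclosing circle has BC as diameter.
Centre = midpoint of BC = (-6.5, 0), r² = 109/4 = 27.25.
Diameter = 2r = 2√(27.25) ≈ 10.44.

10.44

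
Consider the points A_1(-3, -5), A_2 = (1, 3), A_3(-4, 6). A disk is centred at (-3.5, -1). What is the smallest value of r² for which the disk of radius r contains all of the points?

The required radius is the distance from (-3.5, -1) to the farthest point.
Squared distances: 16.25, 36.25, 49.25.
Maximum is 49.25, attained at A_3.

49.25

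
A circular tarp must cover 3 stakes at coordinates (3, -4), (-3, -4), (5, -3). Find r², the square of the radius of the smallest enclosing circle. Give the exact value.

Call the three points A, B, C in the order given.
Side lengths²: AB² = 36, AC² = 5, BC² = 65.
Since BC² = 65 ≥ 36 + 5 = 41, the angle opposite BC is not acute, so the smallest enclosing circle has BC as diameter.
Centre = midpoint of BC = (1, -3.5), r² = 65/4 = 16.25.

16.25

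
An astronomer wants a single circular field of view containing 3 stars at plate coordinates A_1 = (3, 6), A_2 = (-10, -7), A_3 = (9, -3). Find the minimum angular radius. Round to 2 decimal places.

Side lengths²: A_1A_2² = 338, A_1A_3² = 117, A_2A_3² = 377.
Since A_2A_3² = 377 < 338 + 117 = 455, the triangle is acute, so the smallest enclosing circle is the circumcircle.
Circumcentre = (-0.9, -3.1), r² = 98.02.
r = √(98.02) ≈ 9.90.

9.90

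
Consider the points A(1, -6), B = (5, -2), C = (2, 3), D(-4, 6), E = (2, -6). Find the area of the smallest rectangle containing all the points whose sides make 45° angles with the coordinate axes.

In coordinates u = x + y, v = x − y the rectangle is axis-aligned; the map (x,y)→(u,v) scales areas by 2.
u-values: -5, 3, 5, 2, -4; range = 5 − (-5) = 10.
v-values: 7, 7, -1, -10, 8; range = 8 − (-10) = 18.
Area = (10 × 18) / 2 = 90.

90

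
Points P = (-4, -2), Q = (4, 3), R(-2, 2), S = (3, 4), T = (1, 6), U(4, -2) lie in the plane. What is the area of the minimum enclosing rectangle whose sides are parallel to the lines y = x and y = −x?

In coordinates u = x + y, v = x − y the rectangle is axis-aligned; the map (x,y)→(u,v) scales areas by 2.
u-values: -6, 7, 0, 7, 7, 2; range = 7 − (-6) = 13.
v-values: -2, 1, -4, -1, -5, 6; range = 6 − (-5) = 11.
Area = (13 × 11) / 2 = 71.5.

71.5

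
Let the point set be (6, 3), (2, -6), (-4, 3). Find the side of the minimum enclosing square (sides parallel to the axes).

10

The bounding box has width 10 and height 9.
An axis-aligned square enclosing the set must have side ≥ max(width, height).
So the minimum side is max(10, 9) = 10.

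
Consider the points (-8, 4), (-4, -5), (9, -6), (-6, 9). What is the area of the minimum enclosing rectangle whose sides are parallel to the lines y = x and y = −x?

180

In coordinates u = x + y, v = x − y the rectangle is axis-aligned; the map (x,y)→(u,v) scales areas by 2.
u-values: -4, -9, 3, 3; range = 3 − (-9) = 12.
v-values: -12, 1, 15, -15; range = 15 − (-15) = 30.
Area = (12 × 30) / 2 = 180.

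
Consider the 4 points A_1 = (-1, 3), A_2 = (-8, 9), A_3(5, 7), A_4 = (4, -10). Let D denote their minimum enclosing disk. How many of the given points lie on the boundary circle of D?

The farthest pair is A_2–A_4 with squared distance 505. The circle on this segment as diameter has centre (-2, -0.5) and r² = 505/4 = 126.25.
Check A_1: distance² to centre = 13.25 ≤ 126.25, so it lies inside.
All remaining points lie in this disk, and no smaller disk contains both endpoints, so this is the minimum enclosing circle.
The points at distance exactly r from the centre are A_2, A_4 — 2 points.

2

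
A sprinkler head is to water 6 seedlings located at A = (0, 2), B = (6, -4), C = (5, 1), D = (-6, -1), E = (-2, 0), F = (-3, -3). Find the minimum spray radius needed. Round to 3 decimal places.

6.185

A smallest enclosing disk is always determined by at most three of the input points on its boundary.
The farthest pair is B–D with squared distance 153. The circle on this segment as diameter has centre (0, -2.5) and r² = 153/4 = 38.25.
Check A: distance² to centre = 20.25 ≤ 38.25, so it lies inside.
All remaining points lie in this disk, and no smaller disk contains both endpoints, so this is the minimum enclosing circle.
r = √(38.25) ≈ 6.185.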